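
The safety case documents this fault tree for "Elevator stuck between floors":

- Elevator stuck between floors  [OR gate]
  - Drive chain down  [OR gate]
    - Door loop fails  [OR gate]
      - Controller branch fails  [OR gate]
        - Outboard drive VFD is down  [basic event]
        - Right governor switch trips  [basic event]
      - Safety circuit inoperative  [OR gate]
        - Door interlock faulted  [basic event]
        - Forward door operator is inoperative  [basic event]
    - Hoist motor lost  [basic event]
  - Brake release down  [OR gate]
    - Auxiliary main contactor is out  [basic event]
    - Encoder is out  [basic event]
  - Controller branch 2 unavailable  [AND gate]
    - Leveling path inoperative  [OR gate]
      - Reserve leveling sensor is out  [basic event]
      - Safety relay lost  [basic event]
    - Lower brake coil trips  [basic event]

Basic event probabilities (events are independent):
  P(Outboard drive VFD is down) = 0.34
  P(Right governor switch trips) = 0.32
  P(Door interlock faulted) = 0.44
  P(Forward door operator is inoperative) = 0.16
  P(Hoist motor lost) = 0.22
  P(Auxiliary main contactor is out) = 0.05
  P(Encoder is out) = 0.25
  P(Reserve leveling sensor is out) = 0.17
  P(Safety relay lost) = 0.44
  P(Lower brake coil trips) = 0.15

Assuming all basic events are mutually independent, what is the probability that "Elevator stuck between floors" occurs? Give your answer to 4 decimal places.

0.8921

P(Controller branch fails) [OR] = 1 − (1−0.34) × (1−0.32) = 0.551200
P(Safety circuit inoperative) [OR] = 1 − (1−0.44) × (1−0.16) = 0.529600
P(Door loop fails) [OR] = 1 − (1−0.551200) × (1−0.529600) = 0.788884
P(Drive chain down) [OR] = 1 − (1−0.788884) × (1−0.22) = 0.835330
P(Brake release down) [OR] = 1 − (1−0.05) × (1−0.25) = 0.287500
P(Leveling path inoperative) [OR] = 1 − (1−0.17) × (1−0.44) = 0.535200
P(Controller branch 2 unavailable) [AND] = 0.535200 × 0.15 = 0.080280
P(Elevator stuck between floors) [OR] = 1 − (1−0.835330) × (1−0.287500) × (1−0.080280) = 0.892092
Rounded to 4 decimal places: P(Elevator stuck between floors) ≈ 0.8921.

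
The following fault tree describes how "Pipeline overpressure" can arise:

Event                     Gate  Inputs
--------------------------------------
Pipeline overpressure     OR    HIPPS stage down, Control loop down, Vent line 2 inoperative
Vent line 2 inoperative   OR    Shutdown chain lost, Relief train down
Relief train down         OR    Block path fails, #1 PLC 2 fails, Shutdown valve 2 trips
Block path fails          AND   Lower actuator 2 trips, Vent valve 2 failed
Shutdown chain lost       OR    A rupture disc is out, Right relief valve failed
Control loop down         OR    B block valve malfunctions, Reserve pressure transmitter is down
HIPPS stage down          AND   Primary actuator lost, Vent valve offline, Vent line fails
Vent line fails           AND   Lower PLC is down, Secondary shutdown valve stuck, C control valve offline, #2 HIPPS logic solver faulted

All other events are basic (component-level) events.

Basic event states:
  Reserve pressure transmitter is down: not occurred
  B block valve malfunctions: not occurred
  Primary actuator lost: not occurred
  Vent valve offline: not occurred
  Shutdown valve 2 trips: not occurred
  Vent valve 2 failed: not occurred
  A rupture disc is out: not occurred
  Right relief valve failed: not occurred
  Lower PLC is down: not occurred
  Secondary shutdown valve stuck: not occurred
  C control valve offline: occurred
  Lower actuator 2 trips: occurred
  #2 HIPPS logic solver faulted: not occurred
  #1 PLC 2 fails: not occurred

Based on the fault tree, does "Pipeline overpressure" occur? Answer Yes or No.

No

Vent line fails [AND]: Lower PLC is down=not, Secondary shutdown valve stuck=not, C control valve offline=occurs, #2 HIPPS logic solver faulted=not → not all inputs occur → does not occur.
HIPPS stage down [AND]: Primary actuator lost=not, Vent valve offline=not, Vent line fails=not → not all inputs occur → does not occur.
Control loop down [OR]: B block valve malfunctions=not, Reserve pressure transmitter is down=not → no input occurs → does not occur.
Shutdown chain lost [OR]: A rupture disc is out=not, Right relief valve failed=not → no input occurs → does not occur.
Block path fails [AND]: Lower actuator 2 trips=occurs, Vent valve 2 failed=not → not all inputs occur → does not occur.
Relief train down [OR]: Block path fails=not, #1 PLC 2 fails=not, Shutdown valve 2 trips=not → no input occurs → does not occur.
Vent line 2 inoperative [OR]: Shutdown chain lost=not, Relief train down=not → no input occurs → does not occur.
Pipeline overpressure [OR]: HIPPS stage down=not, Control loop down=not, Vent line 2 inoperative=not → no input occurs → does not occur.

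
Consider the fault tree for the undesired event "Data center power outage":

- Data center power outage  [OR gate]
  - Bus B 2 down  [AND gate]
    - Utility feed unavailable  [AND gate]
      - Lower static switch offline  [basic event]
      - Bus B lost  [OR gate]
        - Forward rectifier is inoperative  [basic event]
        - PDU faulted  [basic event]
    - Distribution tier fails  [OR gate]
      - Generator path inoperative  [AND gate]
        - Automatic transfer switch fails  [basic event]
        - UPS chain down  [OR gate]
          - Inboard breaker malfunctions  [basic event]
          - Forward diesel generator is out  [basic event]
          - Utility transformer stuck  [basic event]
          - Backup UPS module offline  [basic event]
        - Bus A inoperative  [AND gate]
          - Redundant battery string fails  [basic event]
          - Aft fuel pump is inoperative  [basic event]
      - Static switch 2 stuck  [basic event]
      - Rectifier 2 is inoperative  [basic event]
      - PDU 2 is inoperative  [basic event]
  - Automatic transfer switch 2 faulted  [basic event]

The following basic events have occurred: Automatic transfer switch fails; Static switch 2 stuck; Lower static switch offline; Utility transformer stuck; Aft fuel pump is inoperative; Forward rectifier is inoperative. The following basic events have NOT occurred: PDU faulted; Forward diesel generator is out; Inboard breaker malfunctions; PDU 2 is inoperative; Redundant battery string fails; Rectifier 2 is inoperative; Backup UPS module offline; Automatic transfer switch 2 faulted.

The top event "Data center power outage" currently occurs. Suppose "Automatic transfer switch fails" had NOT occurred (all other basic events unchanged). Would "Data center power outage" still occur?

Yes

Counterfactual: set "Automatic transfer switch fails" to not occurred.
Bus B lost [OR]: Forward rectifier is inoperative=occurs, PDU faulted=not → at least one input occurs → occurs.
Utility feed unavailable [AND]: Lower static switch offline=occurs, Bus B lost=occurs → all inputs occur → occurs.
UPS chain down [OR]: Inboard breaker malfunctions=not, Forward diesel generator is out=not, Utility transformer stuck=occurs, Backup UPS module offline=not → at least one input occurs → occurs.
Bus A inoperative [AND]: Redundant battery string fails=not, Aft fuel pump is inoperative=occurs → not all inputs occur → does not occur.
Generator path inoperative [AND]: Automatic transfer switch fails=not, UPS chain down=occurs, Bus A inoperative=not → not all inputs occur → does not occur.
Distribution tier fails [OR]: Generator path inoperative=not, Static switch 2 stuck=occurs, Rectifier 2 is inoperative=not, PDU 2 is inoperative=not → at least one input occurs → occurs.
Bus B 2 down [AND]: Utility feed unavailable=occurs, Distribution tier fails=occurs → all inputs occur → occurs.
Data center power outage [OR]: Bus B 2 down=occurs, Automatic transfer switch 2 faulted=not → at least one input occurs → occurs.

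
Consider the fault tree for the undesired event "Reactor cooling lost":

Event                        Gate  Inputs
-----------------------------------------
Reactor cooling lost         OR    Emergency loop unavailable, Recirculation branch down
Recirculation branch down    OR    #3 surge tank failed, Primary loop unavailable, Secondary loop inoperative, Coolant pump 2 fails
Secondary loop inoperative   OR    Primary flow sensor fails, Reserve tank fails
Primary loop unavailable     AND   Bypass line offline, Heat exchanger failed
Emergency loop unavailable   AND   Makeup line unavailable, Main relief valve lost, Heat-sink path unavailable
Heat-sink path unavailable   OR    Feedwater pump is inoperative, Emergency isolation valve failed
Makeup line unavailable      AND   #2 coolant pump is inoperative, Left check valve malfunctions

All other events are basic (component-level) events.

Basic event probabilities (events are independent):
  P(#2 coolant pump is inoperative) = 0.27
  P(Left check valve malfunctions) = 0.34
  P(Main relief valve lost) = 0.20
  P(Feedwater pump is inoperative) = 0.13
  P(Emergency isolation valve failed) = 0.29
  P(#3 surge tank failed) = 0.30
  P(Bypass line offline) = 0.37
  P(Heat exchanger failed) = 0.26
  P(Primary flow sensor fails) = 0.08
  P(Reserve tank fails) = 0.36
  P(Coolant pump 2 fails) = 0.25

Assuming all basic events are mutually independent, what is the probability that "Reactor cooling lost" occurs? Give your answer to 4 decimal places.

0.7226

P(Makeup line unavailable) [AND] = 0.27 × 0.34 = 0.091800
P(Heat-sink path unavailable) [OR] = 1 − (1−0.13) × (1−0.29) = 0.382300
P(Emergency loop unavailable) [AND] = 0.091800 × 0.20 × 0.382300 = 0.007019
P(Primary loop unavailable) [AND] = 0.37 × 0.26 = 0.096200
P(Secondary loop inoperative) [OR] = 1 − (1−0.08) × (1−0.36) = 0.411200
P(Recirculation branch down) [OR] = 1 − (1−0.30) × (1−0.096200) × (1−0.411200) × (1−0.25) = 0.720617
P(Reactor cooling lost) [OR] = 1 − (1−0.007019) × (1−0.720617) = 0.722578
Rounded to 4 decimal places: P(Reactor cooling lost) ≈ 0.7226.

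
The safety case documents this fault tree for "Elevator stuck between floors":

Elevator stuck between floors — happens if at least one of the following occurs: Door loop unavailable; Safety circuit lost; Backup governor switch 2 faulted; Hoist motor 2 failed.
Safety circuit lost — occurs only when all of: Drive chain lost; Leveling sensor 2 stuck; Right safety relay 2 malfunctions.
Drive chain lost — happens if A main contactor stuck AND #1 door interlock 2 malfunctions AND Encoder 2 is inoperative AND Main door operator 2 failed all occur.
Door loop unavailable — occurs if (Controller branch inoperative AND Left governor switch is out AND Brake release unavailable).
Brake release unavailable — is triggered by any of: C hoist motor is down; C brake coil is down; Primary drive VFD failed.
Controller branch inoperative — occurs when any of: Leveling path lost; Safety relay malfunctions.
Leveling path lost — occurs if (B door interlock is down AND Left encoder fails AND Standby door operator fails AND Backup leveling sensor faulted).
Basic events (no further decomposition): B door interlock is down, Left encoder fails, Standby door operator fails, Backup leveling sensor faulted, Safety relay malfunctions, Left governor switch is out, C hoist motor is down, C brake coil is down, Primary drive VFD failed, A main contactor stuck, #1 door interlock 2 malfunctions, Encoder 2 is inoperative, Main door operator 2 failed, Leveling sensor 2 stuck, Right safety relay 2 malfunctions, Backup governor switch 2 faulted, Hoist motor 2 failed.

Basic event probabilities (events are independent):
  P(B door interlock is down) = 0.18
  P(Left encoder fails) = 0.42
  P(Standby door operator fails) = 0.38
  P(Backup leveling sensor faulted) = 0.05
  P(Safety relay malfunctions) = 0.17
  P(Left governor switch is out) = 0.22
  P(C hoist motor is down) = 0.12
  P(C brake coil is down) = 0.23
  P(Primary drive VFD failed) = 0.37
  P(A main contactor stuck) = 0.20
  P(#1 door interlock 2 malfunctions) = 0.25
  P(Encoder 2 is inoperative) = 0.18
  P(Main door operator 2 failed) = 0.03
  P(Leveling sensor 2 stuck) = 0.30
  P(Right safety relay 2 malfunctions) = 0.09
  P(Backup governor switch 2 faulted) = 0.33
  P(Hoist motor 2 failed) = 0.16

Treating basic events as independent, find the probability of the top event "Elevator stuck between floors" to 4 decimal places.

P(Leveling path lost) [AND] = 0.18 × 0.42 × 0.38 × 0.05 = 0.001436
P(Controller branch inoperative) [OR] = 1 − (1−0.001436) × (1−0.17) = 0.171192
P(Brake release unavailable) [OR] = 1 − (1−0.12) × (1−0.23) × (1−0.37) = 0.573112
P(Door loop unavailable) [AND] = 0.171192 × 0.22 × 0.573112 = 0.021585
P(Drive chain lost) [AND] = 0.20 × 0.25 × 0.18 × 0.03 = 0.000270
P(Safety circuit lost) [AND] = 0.000270 × 0.30 × 0.09 = 0.000007
P(Elevator stuck between floors) [OR] = 1 − (1−0.021585) × (1−0.000007) × (1−0.33) × (1−0.16) = 0.449352
Rounded to 4 decimal places: P(Elevator stuck between floors) ≈ 0.4494.

0.4494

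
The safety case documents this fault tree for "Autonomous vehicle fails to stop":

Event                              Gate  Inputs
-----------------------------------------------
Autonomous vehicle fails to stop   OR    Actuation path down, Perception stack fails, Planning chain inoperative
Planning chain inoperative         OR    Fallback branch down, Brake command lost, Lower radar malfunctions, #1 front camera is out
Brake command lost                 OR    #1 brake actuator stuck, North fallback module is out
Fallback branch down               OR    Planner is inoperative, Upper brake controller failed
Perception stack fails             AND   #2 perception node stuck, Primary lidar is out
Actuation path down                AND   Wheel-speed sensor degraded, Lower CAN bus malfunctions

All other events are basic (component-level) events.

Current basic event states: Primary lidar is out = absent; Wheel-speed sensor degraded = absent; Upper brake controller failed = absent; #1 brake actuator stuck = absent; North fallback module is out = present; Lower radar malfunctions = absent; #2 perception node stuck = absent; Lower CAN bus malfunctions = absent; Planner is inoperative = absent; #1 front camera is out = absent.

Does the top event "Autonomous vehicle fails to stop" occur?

Actuation path down [AND]: Wheel-speed sensor degraded=not, Lower CAN bus malfunctions=not → not all inputs occur → does not occur.
Perception stack fails [AND]: #2 perception node stuck=not, Primary lidar is out=not → not all inputs occur → does not occur.
Fallback branch down [OR]: Planner is inoperative=not, Upper brake controller failed=not → no input occurs → does not occur.
Brake command lost [OR]: #1 brake actuator stuck=not, North fallback module is out=occurs → at least one input occurs → occurs.
Planning chain inoperative [OR]: Fallback branch down=not, Brake command lost=occurs, Lower radar malfunctions=not, #1 front camera is out=not → at least one input occurs → occurs.
Autonomous vehicle fails to stop [OR]: Actuation path down=not, Perception stack fails=not, Planning chain inoperative=occurs → at least one input occurs → occurs.

Yes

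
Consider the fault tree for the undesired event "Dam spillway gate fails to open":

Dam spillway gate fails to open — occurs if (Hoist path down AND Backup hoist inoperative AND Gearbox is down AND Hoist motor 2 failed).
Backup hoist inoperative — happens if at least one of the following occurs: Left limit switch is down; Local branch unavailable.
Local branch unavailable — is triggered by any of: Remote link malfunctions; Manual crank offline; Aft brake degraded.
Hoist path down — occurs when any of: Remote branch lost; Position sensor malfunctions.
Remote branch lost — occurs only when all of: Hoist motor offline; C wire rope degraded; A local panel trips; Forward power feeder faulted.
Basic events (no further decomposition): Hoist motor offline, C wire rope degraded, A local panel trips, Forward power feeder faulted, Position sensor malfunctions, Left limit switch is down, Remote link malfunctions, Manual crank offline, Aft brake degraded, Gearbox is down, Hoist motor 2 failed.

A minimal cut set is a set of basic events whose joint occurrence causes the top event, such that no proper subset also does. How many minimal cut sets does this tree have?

Remote branch lost [AND]: one cut set from each child combined → 1 × 1 × 1 × 1 = 1 cut set(s).
Hoist path down [OR]: union of children's cut sets → 2 cut set(s).
Local branch unavailable [OR]: union of children's cut sets → 3 cut set(s).
Backup hoist inoperative [OR]: union of children's cut sets → 4 cut set(s).
Dam spillway gate fails to open [AND]: one cut set from each child combined → 2 × 4 × 1 × 1 = 8 cut set(s).
Minimal cut sets: {A local panel trips, C wire rope degraded, Forward power feeder faulted, Gearbox is down, Hoist motor 2 failed, Hoist motor offline, Left limit switch is down}; {A local panel trips, C wire rope degraded, Forward power feeder faulted, Gearbox is down, Hoist motor 2 failed, Hoist motor offline, Remote link malfunctions}; {A local panel trips, C wire rope degraded, Forward power feeder faulted, Gearbox is down, Hoist motor 2 failed, Hoist motor offline, Manual crank offline}; {A local panel trips, Aft brake degraded, C wire rope degraded, Forward power feeder faulted, Gearbox is down, Hoist motor 2 failed, Hoist motor offline}; {Gearbox is down, Hoist motor 2 failed, Left limit switch is down, Position sensor malfunctions}; {Gearbox is down, Hoist motor 2 failed, Position sensor malfunctions, Remote link malfunctions}; {Gearbox is down, Hoist motor 2 failed, Manual crank offline, Position sensor malfunctions}; {Aft brake degraded, Gearbox is down, Hoist motor 2 failed, Position sensor malfunctions}.

8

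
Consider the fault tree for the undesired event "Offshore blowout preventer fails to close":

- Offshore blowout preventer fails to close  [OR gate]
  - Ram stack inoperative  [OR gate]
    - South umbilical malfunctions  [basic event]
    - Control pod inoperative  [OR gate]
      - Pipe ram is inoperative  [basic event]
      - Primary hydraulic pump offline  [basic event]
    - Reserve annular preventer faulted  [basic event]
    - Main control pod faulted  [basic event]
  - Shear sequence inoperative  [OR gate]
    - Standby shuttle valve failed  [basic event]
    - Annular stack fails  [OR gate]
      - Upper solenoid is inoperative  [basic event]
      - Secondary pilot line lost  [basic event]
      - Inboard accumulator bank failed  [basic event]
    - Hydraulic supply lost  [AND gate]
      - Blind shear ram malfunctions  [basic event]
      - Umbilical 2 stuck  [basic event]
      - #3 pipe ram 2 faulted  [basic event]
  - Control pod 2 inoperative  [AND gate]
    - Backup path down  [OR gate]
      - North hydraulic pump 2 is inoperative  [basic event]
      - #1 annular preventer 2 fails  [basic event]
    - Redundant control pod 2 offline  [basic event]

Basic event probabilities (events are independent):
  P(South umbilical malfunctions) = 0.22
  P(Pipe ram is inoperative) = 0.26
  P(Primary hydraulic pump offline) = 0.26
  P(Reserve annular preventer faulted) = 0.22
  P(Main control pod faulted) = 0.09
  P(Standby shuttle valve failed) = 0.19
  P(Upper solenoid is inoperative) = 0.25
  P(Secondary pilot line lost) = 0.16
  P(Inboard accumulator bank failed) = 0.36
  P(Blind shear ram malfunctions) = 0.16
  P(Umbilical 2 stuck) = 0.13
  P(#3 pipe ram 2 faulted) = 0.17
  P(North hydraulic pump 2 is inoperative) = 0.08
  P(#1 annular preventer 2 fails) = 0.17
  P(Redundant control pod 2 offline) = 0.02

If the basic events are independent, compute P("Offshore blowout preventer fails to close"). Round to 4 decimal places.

0.9018

P(Control pod inoperative) [OR] = 1 − (1−0.26) × (1−0.26) = 0.452400
P(Ram stack inoperative) [OR] = 1 − (1−0.22) × (1−0.452400) × (1−0.22) × (1−0.09) = 0.696825
P(Annular stack fails) [OR] = 1 − (1−0.25) × (1−0.16) × (1−0.36) = 0.596800
P(Hydraulic supply lost) [AND] = 0.16 × 0.13 × 0.17 = 0.003536
P(Shear sequence inoperative) [OR] = 1 − (1−0.19) × (1−0.596800) × (1−0.003536) = 0.674563
P(Backup path down) [OR] = 1 − (1−0.08) × (1−0.17) = 0.236400
P(Control pod 2 inoperative) [AND] = 0.236400 × 0.02 = 0.004728
P(Offshore blowout preventer fails to close) [OR] = 1 − (1−0.696825) × (1−0.674563) × (1−0.004728) = 0.901802
Rounded to 4 decimal places: P(Offshore blowout preventer fails to close) ≈ 0.9018.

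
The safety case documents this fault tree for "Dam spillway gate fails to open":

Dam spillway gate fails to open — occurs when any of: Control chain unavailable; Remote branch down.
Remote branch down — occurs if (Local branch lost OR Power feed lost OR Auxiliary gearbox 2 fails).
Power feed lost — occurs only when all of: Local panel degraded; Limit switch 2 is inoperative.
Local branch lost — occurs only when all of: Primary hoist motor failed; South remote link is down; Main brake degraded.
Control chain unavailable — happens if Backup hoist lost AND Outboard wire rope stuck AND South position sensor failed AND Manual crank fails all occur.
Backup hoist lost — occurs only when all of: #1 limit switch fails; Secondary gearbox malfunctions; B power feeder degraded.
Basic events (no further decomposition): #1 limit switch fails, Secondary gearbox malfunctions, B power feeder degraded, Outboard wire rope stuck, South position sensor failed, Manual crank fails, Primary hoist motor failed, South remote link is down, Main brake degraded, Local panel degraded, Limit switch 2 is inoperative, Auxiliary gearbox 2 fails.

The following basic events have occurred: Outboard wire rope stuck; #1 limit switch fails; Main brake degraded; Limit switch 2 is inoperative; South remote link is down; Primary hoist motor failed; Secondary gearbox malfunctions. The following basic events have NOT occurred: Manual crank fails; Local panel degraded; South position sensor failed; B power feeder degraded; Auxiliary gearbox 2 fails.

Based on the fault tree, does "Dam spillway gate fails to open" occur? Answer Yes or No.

Backup hoist lost [AND]: #1 limit switch fails=occurs, Secondary gearbox malfunctions=occurs, B power feeder degraded=not → not all inputs occur → does not occur.
Control chain unavailable [AND]: Backup hoist lost=not, Outboard wire rope stuck=occurs, South position sensor failed=not, Manual crank fails=not → not all inputs occur → does not occur.
Local branch lost [AND]: Primary hoist motor failed=occurs, South remote link is down=occurs, Main brake degraded=occurs → all inputs occur → occurs.
Power feed lost [AND]: Local panel degraded=not, Limit switch 2 is inoperative=occurs → not all inputs occur → does not occur.
Remote branch down [OR]: Local branch lost=occurs, Power feed lost=not, Auxiliary gearbox 2 fails=not → at least one input occurs → occurs.
Dam spillway gate fails to open [OR]: Control chain unavailable=not, Remote branch down=occurs → at least one input occurs → occurs.

Yes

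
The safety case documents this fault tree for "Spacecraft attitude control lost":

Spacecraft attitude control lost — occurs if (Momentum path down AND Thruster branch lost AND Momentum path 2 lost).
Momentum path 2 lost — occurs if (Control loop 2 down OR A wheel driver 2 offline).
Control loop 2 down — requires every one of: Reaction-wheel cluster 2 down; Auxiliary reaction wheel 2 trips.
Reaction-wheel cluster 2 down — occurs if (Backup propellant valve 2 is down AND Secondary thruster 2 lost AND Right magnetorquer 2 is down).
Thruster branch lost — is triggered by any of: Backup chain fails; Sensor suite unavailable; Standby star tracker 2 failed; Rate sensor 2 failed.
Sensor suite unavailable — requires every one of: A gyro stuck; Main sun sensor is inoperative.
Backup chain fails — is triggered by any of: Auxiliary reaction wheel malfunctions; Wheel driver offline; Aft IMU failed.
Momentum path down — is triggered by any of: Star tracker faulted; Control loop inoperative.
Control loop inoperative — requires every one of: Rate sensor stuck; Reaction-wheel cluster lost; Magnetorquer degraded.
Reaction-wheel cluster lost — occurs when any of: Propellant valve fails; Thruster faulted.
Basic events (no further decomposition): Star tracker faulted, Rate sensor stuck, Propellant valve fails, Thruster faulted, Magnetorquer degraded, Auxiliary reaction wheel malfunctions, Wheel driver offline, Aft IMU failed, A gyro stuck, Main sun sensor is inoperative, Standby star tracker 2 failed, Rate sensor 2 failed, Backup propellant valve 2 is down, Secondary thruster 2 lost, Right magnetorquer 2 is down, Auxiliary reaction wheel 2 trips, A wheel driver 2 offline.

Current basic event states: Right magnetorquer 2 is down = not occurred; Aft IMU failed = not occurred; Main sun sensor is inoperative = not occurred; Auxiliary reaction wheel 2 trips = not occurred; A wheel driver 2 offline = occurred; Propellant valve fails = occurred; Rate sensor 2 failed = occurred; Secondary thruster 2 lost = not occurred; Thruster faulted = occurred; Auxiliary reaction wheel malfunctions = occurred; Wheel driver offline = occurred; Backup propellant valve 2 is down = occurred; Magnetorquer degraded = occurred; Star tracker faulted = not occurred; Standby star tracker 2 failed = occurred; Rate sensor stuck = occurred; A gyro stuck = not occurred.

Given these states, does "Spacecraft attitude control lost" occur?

Yes

Reaction-wheel cluster lost [OR]: Propellant valve fails=occurs, Thruster faulted=occurs → at least one input occurs → occurs.
Control loop inoperative [AND]: Rate sensor stuck=occurs, Reaction-wheel cluster lost=occurs, Magnetorquer degraded=occurs → all inputs occur → occurs.
Momentum path down [OR]: Star tracker faulted=not, Control loop inoperative=occurs → at least one input occurs → occurs.
Backup chain fails [OR]: Auxiliary reaction wheel malfunctions=occurs, Wheel driver offline=occurs, Aft IMU failed=not → at least one input occurs → occurs.
Sensor suite unavailable [AND]: A gyro stuck=not, Main sun sensor is inoperative=not → not all inputs occur → does not occur.
Thruster branch lost [OR]: Backup chain fails=occurs, Sensor suite unavailable=not, Standby star tracker 2 failed=occurs, Rate sensor 2 failed=occurs → at least one input occurs → occurs.
Reaction-wheel cluster 2 down [AND]: Backup propellant valve 2 is down=occurs, Secondary thruster 2 lost=not, Right magnetorquer 2 is down=not → not all inputs occur → does not occur.
Control loop 2 down [AND]: Reaction-wheel cluster 2 down=not, Auxiliary reaction wheel 2 trips=not → not all inputs occur → does not occur.
Momentum path 2 lost [OR]: Control loop 2 down=not, A wheel driver 2 offline=occurs → at least one input occurs → occurs.
Spacecraft attitude control lost [AND]: Momentum path down=occurs, Thruster branch lost=occurs, Momentum path 2 lost=occurs → all inputs occur → occurs.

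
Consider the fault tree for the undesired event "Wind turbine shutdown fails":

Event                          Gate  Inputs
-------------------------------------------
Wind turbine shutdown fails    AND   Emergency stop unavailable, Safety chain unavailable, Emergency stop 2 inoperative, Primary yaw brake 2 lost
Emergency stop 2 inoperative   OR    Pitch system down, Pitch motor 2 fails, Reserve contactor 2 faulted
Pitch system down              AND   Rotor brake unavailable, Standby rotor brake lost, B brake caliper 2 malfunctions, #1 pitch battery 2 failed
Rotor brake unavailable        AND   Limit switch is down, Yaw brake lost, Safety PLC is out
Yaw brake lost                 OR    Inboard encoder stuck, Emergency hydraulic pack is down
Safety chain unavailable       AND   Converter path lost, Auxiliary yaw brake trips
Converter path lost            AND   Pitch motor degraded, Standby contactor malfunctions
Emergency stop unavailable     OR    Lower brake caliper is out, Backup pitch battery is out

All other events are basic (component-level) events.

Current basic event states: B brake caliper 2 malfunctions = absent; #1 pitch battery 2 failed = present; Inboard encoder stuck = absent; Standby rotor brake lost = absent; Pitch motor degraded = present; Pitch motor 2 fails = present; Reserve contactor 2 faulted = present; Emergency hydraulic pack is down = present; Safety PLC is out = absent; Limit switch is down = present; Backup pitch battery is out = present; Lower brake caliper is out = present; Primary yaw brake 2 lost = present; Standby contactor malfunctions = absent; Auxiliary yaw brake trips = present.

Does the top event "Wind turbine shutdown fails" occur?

Emergency stop unavailable [OR]: Lower brake caliper is out=occurs, Backup pitch battery is out=occurs → at least one input occurs → occurs.
Converter path lost [AND]: Pitch motor degraded=occurs, Standby contactor malfunctions=not → not all inputs occur → does not occur.
Safety chain unavailable [AND]: Converter path lost=not, Auxiliary yaw brake trips=occurs → not all inputs occur → does not occur.
Yaw brake lost [OR]: Inboard encoder stuck=not, Emergency hydraulic pack is down=occurs → at least one input occurs → occurs.
Rotor brake unavailable [AND]: Limit switch is down=occurs, Yaw brake lost=occurs, Safety PLC is out=not → not all inputs occur → does not occur.
Pitch system down [AND]: Rotor brake unavailable=not, Standby rotor brake lost=not, B brake caliper 2 malfunctions=not, #1 pitch battery 2 failed=occurs → not all inputs occur → does not occur.
Emergency stop 2 inoperative [OR]: Pitch system down=not, Pitch motor 2 fails=occurs, Reserve contactor 2 faulted=occurs → at least one input occurs → occurs.
Wind turbine shutdown fails [AND]: Emergency stop unavailable=occurs, Safety chain unavailable=not, Emergency stop 2 inoperative=occurs, Primary yaw brake 2 lost=occurs → not all inputs occur → does not occur.

No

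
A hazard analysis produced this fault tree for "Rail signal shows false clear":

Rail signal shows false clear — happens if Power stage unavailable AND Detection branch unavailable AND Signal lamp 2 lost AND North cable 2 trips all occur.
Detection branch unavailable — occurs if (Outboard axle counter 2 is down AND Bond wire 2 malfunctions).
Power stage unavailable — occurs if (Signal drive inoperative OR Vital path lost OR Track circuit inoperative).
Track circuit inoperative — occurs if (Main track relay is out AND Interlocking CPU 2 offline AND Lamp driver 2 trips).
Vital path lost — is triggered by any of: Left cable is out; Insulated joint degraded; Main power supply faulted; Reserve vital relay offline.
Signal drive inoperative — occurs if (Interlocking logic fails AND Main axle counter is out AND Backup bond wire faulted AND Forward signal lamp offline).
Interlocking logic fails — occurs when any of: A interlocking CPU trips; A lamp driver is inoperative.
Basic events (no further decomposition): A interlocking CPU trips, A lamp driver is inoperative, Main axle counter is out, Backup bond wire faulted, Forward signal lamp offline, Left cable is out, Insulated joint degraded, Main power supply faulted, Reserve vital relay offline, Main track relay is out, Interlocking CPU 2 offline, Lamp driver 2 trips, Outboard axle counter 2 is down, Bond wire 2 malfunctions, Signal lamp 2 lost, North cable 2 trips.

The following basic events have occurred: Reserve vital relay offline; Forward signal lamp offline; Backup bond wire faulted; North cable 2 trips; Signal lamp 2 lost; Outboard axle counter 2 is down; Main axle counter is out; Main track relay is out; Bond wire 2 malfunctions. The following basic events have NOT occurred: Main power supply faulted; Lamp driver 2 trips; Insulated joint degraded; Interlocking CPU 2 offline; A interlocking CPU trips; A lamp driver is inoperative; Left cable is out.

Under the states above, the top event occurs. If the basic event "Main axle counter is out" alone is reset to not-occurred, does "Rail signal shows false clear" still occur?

Counterfactual: set "Main axle counter is out" to not occurred.
Interlocking logic fails [OR]: A interlocking CPU trips=not, A lamp driver is inoperative=not → no input occurs → does not occur.
Signal drive inoperative [AND]: Interlocking logic fails=not, Main axle counter is out=not, Backup bond wire faulted=occurs, Forward signal lamp offline=occurs → not all inputs occur → does not occur.
Vital path lost [OR]: Left cable is out=not, Insulated joint degraded=not, Main power supply faulted=not, Reserve vital relay offline=occurs → at least one input occurs → occurs.
Track circuit inoperative [AND]: Main track relay is out=occurs, Interlocking CPU 2 offline=not, Lamp driver 2 trips=not → not all inputs occur → does not occur.
Power stage unavailable [OR]: Signal drive inoperative=not, Vital path lost=occurs, Track circuit inoperative=not → at least one input occurs → occurs.
Detection branch unavailable [AND]: Outboard axle counter 2 is down=occurs, Bond wire 2 malfunctions=occurs → all inputs occur → occurs.
Rail signal shows false clear [AND]: Power stage unavailable=occurs, Detection branch unavailable=occurs, Signal lamp 2 lost=occurs, North cable 2 trips=occurs → all inputs occur → occurs.

Yes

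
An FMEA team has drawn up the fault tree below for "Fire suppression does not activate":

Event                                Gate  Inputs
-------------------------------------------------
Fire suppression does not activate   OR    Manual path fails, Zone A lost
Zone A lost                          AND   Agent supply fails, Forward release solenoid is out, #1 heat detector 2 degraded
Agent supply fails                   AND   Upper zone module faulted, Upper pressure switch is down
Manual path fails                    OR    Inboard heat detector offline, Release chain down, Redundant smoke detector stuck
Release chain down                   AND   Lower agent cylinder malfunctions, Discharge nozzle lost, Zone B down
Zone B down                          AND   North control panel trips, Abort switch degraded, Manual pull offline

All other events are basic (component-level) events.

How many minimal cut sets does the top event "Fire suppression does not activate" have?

Zone B down [AND]: one cut set from each child combined → 1 × 1 × 1 = 1 cut set(s).
Release chain down [AND]: one cut set from each child combined → 1 × 1 × 1 = 1 cut set(s).
Manual path fails [OR]: union of children's cut sets → 3 cut set(s).
Agent supply fails [AND]: one cut set from each child combined → 1 × 1 = 1 cut set(s).
Zone A lost [AND]: one cut set from each child combined → 1 × 1 × 1 = 1 cut set(s).
Fire suppression does not activate [OR]: union of children's cut sets → 4 cut set(s).
Minimal cut sets: {Inboard heat detector offline}; {Abort switch degraded, Discharge nozzle lost, Lower agent cylinder malfunctions, Manual pull offline, North control panel trips}; {Redundant smoke detector stuck}; {#1 heat detector 2 degraded, Forward release solenoid is out, Upper pressure switch is down, Upper zone module faulted}.

4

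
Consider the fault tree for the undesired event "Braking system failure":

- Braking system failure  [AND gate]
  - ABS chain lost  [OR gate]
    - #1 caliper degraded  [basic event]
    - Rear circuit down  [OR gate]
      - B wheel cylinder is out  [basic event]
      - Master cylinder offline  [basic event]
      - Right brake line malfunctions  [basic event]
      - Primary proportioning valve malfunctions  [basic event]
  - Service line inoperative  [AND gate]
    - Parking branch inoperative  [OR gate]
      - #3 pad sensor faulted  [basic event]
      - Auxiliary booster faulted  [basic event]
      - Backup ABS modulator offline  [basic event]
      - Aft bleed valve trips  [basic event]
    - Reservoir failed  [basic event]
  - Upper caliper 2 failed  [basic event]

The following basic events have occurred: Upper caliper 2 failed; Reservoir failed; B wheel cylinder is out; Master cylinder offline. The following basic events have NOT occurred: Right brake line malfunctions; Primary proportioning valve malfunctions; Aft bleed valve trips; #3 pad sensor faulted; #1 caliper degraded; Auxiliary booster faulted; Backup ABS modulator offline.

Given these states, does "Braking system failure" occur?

Rear circuit down [OR]: B wheel cylinder is out=occurs, Master cylinder offline=occurs, Right brake line malfunctions=not, Primary proportioning valve malfunctions=not → at least one input occurs → occurs.
ABS chain lost [OR]: #1 caliper degraded=not, Rear circuit down=occurs → at least one input occurs → occurs.
Parking branch inoperative [OR]: #3 pad sensor faulted=not, Auxiliary booster faulted=not, Backup ABS modulator offline=not, Aft bleed valve trips=not → no input occurs → does not occur.
Service line inoperative [AND]: Parking branch inoperative=not, Reservoir failed=occurs → not all inputs occur → does not occur.
Braking system failure [AND]: ABS chain lost=occurs, Service line inoperative=not, Upper caliper 2 failed=occurs → not all inputs occur → does not occur.

No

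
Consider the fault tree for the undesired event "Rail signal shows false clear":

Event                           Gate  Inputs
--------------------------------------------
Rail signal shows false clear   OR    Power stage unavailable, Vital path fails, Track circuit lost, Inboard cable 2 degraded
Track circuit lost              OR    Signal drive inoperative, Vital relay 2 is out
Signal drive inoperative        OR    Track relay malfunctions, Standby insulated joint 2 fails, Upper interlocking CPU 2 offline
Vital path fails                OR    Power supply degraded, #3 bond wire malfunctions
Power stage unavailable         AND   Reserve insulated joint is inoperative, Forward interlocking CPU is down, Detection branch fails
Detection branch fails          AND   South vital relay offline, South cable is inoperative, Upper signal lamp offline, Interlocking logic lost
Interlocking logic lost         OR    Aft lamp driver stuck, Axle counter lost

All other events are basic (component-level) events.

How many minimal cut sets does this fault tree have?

9

Interlocking logic lost [OR]: union of children's cut sets → 2 cut set(s).
Detection branch fails [AND]: one cut set from each child combined → 1 × 1 × 1 × 2 = 2 cut set(s).
Power stage unavailable [AND]: one cut set from each child combined → 1 × 1 × 2 = 2 cut set(s).
Vital path fails [OR]: union of children's cut sets → 2 cut set(s).
Signal drive inoperative [OR]: union of children's cut sets → 3 cut set(s).
Track circuit lost [OR]: union of children's cut sets → 4 cut set(s).
Rail signal shows false clear [OR]: union of children's cut sets → 9 cut set(s).
Minimal cut sets: {Aft lamp driver stuck, Forward interlocking CPU is down, Reserve insulated joint is inoperative, South cable is inoperative, South vital relay offline, Upper signal lamp offline}; {Axle counter lost, Forward interlocking CPU is down, Reserve insulated joint is inoperative, South cable is inoperative, South vital relay offline, Upper signal lamp offline}; {Power supply degraded}; {#3 bond wire malfunctions}; {Track relay malfunctions}; {Standby insulated joint 2 fails}; {Upper interlocking CPU 2 offline}; {Vital relay 2 is out}; {Inboard cable 2 degraded}.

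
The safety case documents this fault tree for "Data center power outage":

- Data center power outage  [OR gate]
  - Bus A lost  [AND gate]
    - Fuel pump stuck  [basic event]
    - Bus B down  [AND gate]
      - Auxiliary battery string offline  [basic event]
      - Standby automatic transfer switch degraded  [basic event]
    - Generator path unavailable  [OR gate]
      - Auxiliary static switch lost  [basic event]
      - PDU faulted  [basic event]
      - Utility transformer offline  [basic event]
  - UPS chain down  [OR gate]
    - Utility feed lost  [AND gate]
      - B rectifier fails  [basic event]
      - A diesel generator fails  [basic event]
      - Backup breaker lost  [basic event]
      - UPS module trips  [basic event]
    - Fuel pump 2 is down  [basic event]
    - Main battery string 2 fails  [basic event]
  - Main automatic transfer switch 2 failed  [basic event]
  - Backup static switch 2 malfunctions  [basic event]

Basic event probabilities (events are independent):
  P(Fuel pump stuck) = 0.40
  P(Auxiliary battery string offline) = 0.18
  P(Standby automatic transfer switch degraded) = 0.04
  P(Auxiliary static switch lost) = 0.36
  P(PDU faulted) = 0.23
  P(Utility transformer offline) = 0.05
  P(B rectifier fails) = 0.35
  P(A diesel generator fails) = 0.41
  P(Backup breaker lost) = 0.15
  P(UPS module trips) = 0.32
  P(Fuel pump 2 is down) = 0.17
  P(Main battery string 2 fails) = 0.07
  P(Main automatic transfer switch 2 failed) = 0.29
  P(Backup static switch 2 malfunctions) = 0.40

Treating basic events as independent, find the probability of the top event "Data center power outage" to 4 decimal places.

P(Bus B down) [AND] = 0.18 × 0.04 = 0.007200
P(Generator path unavailable) [OR] = 1 − (1−0.36) × (1−0.23) × (1−0.05) = 0.531840
P(Bus A lost) [AND] = 0.40 × 0.007200 × 0.531840 = 0.001532
P(Utility feed lost) [AND] = 0.35 × 0.41 × 0.15 × 0.32 = 0.006888
P(UPS chain down) [OR] = 1 − (1−0.006888) × (1−0.17) × (1−0.07) = 0.233417
P(Data center power outage) [OR] = 1 − (1−0.001532) × (1−0.233417) × (1−0.29) × (1−0.40) = 0.673936
Rounded to 4 decimal places: P(Data center power outage) ≈ 0.6739.

0.6739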